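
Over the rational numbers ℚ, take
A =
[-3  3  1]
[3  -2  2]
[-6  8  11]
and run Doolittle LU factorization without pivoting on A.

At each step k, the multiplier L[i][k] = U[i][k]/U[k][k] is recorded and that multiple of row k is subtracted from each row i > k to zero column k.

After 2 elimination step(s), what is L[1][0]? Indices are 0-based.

[col 0] pivot -3
  R1 -= -1*R0 → (0, 1, 3)  (L[1][0] := -1)
  R2 -= 2*R0 → (0, 2, 9)  (L[2][0] := 2)
[col 1] pivot 1
  R2 -= 2*R1 → (0, 0, 3)  (L[2][1] := 2)

L[1][0] = -1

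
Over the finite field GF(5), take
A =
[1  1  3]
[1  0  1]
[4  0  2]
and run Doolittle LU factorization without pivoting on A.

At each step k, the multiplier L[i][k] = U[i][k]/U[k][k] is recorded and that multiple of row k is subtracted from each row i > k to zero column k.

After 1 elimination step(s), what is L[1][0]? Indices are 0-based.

L[1][0] = 1

k=0: U[0][0]=1
  eliminate (1,0): mult=1, new row 1: (0, 4, 3); set L[1][0]=1
  eliminate (2,0): mult=4, new row 2: (0, 1, 0); set L[2][0]=4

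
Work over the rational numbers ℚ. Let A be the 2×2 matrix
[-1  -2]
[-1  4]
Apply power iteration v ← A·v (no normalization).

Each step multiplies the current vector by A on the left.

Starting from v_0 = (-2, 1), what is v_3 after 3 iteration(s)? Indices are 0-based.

v_0 = (-2, 1).
v_1 = A·v_0 = (0, 6).
v_2 = A·v_1 = (-12, 24).
v_3 = A·v_2 = (-36, 108).

v_3 = (-36, 108)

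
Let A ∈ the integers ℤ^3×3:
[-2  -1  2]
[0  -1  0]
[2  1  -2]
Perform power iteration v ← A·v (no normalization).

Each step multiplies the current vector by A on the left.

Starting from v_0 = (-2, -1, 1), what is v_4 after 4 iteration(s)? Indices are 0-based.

v_0 = (-2, -1, 1).
v_1 = A·v_0 = (7, 1, -7).
v_2 = A·v_1 = (-29, -1, 29).
v_3 = A·v_2 = (117, 1, -117).
v_4 = A·v_3 = (-469, -1, 469).

v_4 = (-469, -1, 469)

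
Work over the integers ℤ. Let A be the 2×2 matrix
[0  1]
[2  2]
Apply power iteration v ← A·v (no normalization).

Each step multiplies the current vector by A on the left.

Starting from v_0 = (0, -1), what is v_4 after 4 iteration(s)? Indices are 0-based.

v_4 = (-16, -44)

v_0 = (0, -1).
v_1 = A·v_0 = (-1, -2).
v_2 = A·v_1 = (-2, -6).
v_3 = A·v_2 = (-6, -16).
v_4 = A·v_3 = (-16, -44).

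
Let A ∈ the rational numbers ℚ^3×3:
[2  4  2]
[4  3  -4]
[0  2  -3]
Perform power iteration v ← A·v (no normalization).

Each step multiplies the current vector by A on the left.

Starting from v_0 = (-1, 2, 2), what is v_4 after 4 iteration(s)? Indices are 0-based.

v_0 = (-1, 2, 2).
v_1 = A·v_0 = (10, -6, -2).
v_2 = A·v_1 = (-8, 30, -6).
v_3 = A·v_2 = (92, 82, 78).
v_4 = A·v_3 = (668, 302, -70).

v_4 = (668, 302, -70)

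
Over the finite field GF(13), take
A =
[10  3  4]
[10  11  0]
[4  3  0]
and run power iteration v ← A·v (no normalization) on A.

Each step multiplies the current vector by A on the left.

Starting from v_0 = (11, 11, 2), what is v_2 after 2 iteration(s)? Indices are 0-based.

v_0 = (11, 11, 2).
v_1 = A·v_0 = (8, 10, 12).
v_2 = A·v_1 = (2, 8, 10).

v_2 = (2, 8, 10)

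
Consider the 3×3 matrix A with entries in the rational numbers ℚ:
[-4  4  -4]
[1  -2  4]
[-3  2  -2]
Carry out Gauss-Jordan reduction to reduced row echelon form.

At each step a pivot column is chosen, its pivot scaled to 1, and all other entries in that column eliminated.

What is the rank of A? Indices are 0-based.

rank = 3

[1] R0 /= -4  ⇒  (1, -1, 1)
     R1 -= 1·R0  ⇒  (0, -1, 3)
     R2 -= -3·R0  ⇒  (0, -1, 1)
[2] R1 /= -1  ⇒  (0, 1, -3)
     R0 -= -1·R1  ⇒  (1, 0, -2)
     R2 -= -1·R1  ⇒  (0, 0, -2)
[3] R2 /= -2  ⇒  (0, 0, 1)
     R0 -= -2·R2  ⇒  (1, 0, 0)
     R1 -= -3·R2  ⇒  (0, 1, 0)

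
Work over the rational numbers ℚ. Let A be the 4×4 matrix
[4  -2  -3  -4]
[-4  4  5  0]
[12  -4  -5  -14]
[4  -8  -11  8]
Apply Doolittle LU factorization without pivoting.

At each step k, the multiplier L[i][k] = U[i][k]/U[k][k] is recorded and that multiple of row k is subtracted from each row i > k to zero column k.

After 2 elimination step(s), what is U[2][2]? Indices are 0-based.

U[2][2] = 2

k=0: U[0][0]=4
  eliminate (1,0): mult=-1, new row 1: (0, 2, 2, -4); set L[1][0]=-1
  eliminate (2,0): mult=3, new row 2: (0, 2, 4, -2); set L[2][0]=3
  eliminate (3,0): mult=1, new row 3: (0, -6, -8, 12); set L[3][0]=1
k=1: U[1][1]=2
  eliminate (2,1): mult=1, new row 2: (0, 0, 2, 2); set L[2][1]=1
  eliminate (3,1): mult=-3, new row 3: (0, 0, -2, 0); set L[3][1]=-3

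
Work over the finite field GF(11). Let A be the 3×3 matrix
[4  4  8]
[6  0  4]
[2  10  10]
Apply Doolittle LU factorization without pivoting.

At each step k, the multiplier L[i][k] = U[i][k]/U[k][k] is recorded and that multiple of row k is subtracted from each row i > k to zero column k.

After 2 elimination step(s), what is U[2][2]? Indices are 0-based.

U[2][2] = 10

k=0: U[0][0]=4
  eliminate (1,0): mult=7, new row 1: (0, 5, 3); set L[1][0]=7
  eliminate (2,0): mult=6, new row 2: (0, 8, 6); set L[2][0]=6
k=1: U[1][1]=5
  eliminate (2,1): mult=6, new row 2: (0, 0, 10); set L[2][1]=6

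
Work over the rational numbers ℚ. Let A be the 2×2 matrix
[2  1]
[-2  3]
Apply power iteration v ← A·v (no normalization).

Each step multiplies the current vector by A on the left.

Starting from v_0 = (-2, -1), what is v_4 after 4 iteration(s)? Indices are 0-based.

v_4 = (47, 181)

v_0 = (-2, -1).
v_1 = A·v_0 = (-5, 1).
v_2 = A·v_1 = (-9, 13).
v_3 = A·v_2 = (-5, 57).
v_4 = A·v_3 = (47, 181).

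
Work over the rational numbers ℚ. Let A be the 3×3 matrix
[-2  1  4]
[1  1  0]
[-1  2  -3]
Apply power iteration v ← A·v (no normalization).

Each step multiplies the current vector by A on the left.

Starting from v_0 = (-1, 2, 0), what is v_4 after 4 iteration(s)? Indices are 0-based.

v_4 = (388, -71, -19)

v_0 = (-1, 2, 0).
v_1 = A·v_0 = (4, 1, 5).
v_2 = A·v_1 = (13, 5, -17).
v_3 = A·v_2 = (-89, 18, 48).
v_4 = A·v_3 = (388, -71, -19).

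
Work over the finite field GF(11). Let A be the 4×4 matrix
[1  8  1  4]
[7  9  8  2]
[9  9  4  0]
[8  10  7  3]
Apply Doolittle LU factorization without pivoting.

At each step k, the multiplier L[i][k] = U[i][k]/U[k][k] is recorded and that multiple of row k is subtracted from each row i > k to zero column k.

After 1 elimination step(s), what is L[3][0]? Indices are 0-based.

Step 1: pivot at (0,0) is 1.
  row1 ← row1 − (7)·row0  ⇒  L[1][0]=7, U row1=(0, 8, 1, 7)
  row2 ← row2 − (9)·row0  ⇒  L[2][0]=9, U row2=(0, 3, 6, 8)
  row3 ← row3 − (8)·row0  ⇒  L[3][0]=8, U row3=(0, 1, 10, 4)

L[3][0] = 8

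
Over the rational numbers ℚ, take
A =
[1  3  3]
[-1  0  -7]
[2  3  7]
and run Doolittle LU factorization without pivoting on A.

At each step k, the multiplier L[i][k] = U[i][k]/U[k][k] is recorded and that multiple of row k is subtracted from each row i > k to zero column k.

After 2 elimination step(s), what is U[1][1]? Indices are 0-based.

U[1][1] = 3

[col 0] pivot 1
  R1 -= -1*R0 → (0, 3, -4)  (L[1][0] := -1)
  R2 -= 2*R0 → (0, -3, 1)  (L[2][0] := 2)
[col 1] pivot 3
  R2 -= -1*R1 → (0, 0, -3)  (L[2][1] := -1)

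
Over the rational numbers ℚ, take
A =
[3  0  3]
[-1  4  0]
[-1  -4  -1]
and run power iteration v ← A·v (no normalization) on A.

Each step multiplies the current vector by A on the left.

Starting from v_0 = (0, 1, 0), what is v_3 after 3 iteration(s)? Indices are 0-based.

v_0 = (0, 1, 0).
v_1 = A·v_0 = (0, 4, -4).
v_2 = A·v_1 = (-12, 16, -12).
v_3 = A·v_2 = (-72, 76, -40).

v_3 = (-72, 76, -40)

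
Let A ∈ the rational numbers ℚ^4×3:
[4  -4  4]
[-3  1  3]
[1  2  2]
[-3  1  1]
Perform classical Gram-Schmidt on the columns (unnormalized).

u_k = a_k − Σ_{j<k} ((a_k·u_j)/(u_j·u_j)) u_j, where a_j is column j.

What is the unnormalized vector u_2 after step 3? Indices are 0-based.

u_2 = (476/185, 593/185, 544/185, 223/185)

Step 1: u_0 = a_0 = (4, -3, 1, -3).
Step 2: u_1 = a_1 − (-4/7)·u_0 = (-12/7, -5/7, 18/7, -5/7).
Step 3: u_2 = a_2 − (6/35)·u_0 − (-16/37)·u_1 = (476/185, 593/185, 544/185, 223/185).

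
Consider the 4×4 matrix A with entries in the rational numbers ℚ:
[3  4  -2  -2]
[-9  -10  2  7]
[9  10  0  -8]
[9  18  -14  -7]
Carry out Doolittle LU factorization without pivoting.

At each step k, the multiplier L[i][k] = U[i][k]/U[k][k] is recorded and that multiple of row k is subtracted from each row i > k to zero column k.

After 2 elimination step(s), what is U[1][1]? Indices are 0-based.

U[1][1] = 2

Step 1: pivot at (0,0) is 3.
  row1 ← row1 − (-3)·row0  ⇒  L[1][0]=-3, U row1=(0, 2, -4, 1)
  row2 ← row2 − (3)·row0  ⇒  L[2][0]=3, U row2=(0, -2, 6, -2)
  row3 ← row3 − (3)·row0  ⇒  L[3][0]=3, U row3=(0, 6, -8, -1)
Step 2: pivot at (1,1) is 2.
  row2 ← row2 − (-1)·row1  ⇒  L[2][1]=-1, U row2=(0, 0, 2, -1)
  row3 ← row3 − (3)·row1  ⇒  L[3][1]=3, U row3=(0, 0, 4, -4)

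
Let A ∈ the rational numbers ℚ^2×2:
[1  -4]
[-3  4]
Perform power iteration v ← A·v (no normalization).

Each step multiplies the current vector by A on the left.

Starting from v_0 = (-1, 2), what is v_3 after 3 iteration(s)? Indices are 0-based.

v_0 = (-1, 2).
v_1 = A·v_0 = (-9, 11).
v_2 = A·v_1 = (-53, 71).
v_3 = A·v_2 = (-337, 443).

v_3 = (-337, 443)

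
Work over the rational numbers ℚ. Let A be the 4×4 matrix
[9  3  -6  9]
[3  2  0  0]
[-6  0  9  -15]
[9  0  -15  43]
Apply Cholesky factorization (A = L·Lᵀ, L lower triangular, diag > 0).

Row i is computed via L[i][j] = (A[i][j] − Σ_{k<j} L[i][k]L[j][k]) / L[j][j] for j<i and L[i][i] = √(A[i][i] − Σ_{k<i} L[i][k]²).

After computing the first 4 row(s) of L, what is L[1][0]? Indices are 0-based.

L[1][0] = 1

Step 1: L[0][0] = √(9) = 3.
  L[1][0] = (3) / L[0][0] = 1.
Step 2: L[1][1] = √(1) = 1.
  L[2][0] = (-6) / L[0][0] = -2.
  L[2][1] = (2) / L[1][1] = 2.
Step 3: L[2][2] = √(1) = 1.
  L[3][0] = (9) / L[0][0] = 3.
  L[3][1] = (-3) / L[1][1] = -3.
  L[3][2] = (-3) / L[2][2] = -3.
Step 4: L[3][3] = √(16) = 4.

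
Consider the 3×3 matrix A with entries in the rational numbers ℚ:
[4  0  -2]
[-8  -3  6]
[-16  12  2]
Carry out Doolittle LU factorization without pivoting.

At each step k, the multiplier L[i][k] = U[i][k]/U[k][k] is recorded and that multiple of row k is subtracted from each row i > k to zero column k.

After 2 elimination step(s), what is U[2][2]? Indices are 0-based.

U[2][2] = 2

[col 0] pivot 4
  R1 -= -2*R0 → (0, -3, 2)  (L[1][0] := -2)
  R2 -= -4*R0 → (0, 12, -6)  (L[2][0] := -4)
[col 1] pivot -3
  R2 -= -4*R1 → (0, 0, 2)  (L[2][1] := -4)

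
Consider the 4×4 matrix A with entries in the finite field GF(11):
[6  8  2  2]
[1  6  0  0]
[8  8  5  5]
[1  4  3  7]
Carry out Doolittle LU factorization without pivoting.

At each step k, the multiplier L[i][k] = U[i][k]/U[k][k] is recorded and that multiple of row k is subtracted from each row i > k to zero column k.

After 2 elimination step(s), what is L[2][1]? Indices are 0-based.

L[2][1] = 1

k=0: U[0][0]=6
  eliminate (1,0): mult=2, new row 1: (0, 1, 7, 7); set L[1][0]=2
  eliminate (2,0): mult=5, new row 2: (0, 1, 6, 6); set L[2][0]=5
  eliminate (3,0): mult=2, new row 3: (0, 10, 10, 3); set L[3][0]=2
k=1: U[1][1]=1
  eliminate (2,1): mult=1, new row 2: (0, 0, 10, 10); set L[2][1]=1
  eliminate (3,1): mult=10, new row 3: (0, 0, 6, 10); set L[3][1]=10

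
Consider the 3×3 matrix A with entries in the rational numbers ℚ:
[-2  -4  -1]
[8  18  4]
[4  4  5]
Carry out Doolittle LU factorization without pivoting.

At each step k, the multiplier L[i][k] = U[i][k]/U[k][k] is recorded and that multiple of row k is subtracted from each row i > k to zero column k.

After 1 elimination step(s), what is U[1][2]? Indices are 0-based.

U[1][2] = 0

k=0: U[0][0]=-2
  eliminate (1,0): mult=-4, new row 1: (0, 2, 0); set L[1][0]=-4
  eliminate (2,0): mult=-2, new row 2: (0, -4, 3); set L[2][0]=-2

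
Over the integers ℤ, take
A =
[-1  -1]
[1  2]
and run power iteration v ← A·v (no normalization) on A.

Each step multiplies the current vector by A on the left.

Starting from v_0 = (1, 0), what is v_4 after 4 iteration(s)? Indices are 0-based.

v_4 = (-1, 3)

v_0 = (1, 0).
v_1 = A·v_0 = (-1, 1).
v_2 = A·v_1 = (0, 1).
v_3 = A·v_2 = (-1, 2).
v_4 = A·v_3 = (-1, 3).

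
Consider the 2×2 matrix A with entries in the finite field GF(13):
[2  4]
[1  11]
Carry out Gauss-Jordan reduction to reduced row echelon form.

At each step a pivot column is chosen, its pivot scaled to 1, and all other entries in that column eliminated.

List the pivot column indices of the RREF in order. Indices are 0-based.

pivot columns: 0, 1

step 1: normalize row 0 (÷2) = (1, 2)
  row 1: subtract 1×row0 = (0, 9)
step 2: normalize row 1 (÷9) = (0, 1)
  row 0: subtract 2×row1 = (1, 0)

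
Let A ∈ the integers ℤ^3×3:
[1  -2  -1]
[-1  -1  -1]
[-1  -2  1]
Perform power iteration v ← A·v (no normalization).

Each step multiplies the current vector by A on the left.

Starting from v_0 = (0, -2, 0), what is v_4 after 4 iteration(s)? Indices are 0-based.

v_0 = (0, -2, 0).
v_1 = A·v_0 = (4, 2, 4).
v_2 = A·v_1 = (-4, -10, -4).
v_3 = A·v_2 = (20, 18, 20).
v_4 = A·v_3 = (-36, -58, -36).

v_4 = (-36, -58, -36)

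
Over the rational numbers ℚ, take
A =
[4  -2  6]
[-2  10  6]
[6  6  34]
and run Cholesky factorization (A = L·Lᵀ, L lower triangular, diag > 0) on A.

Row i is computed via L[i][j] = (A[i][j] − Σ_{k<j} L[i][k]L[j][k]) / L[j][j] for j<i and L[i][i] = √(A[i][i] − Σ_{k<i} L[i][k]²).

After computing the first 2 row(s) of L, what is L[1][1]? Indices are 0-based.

L[1][1] = 3

Step 1: L[0][0] = √(4) = 2.
  L[1][0] = (-2) / L[0][0] = -1.
Step 2: L[1][1] = √(9) = 3.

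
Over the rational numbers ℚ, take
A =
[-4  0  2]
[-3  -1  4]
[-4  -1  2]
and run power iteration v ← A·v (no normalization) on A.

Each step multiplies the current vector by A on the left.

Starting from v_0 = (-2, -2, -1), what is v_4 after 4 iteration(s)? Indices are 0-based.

v_4 = (-36, 2, -2)

v_0 = (-2, -2, -1).
v_1 = A·v_0 = (6, 4, 8).
v_2 = A·v_1 = (-8, 10, -12).
v_3 = A·v_2 = (8, -34, -2).
v_4 = A·v_3 = (-36, 2, -2).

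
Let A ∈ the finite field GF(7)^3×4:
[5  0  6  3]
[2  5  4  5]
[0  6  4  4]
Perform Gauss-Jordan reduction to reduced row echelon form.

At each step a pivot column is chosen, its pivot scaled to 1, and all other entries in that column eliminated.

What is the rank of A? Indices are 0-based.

rank = 3

[1] R0 /= 5  ⇒  (1, 0, 4, 2)
     R1 -= 2·R0  ⇒  (0, 5, 3, 1)
[2] R1 /= 5  ⇒  (0, 1, 2, 3)
     R2 -= 6·R1  ⇒  (0, 0, 6, 0)
[3] R2 /= 6  ⇒  (0, 0, 1, 0)
     R0 -= 4·R2  ⇒  (1, 0, 0, 2)
     R1 -= 2·R2  ⇒  (0, 1, 0, 3)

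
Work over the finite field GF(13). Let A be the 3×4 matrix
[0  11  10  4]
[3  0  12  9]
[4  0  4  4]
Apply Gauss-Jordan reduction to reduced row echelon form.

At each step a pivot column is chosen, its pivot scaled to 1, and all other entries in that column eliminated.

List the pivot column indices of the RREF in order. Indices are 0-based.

[1] R0 <-> R1
[1] R0 /= 3  ⇒  (1, 0, 4, 3)
     R2 -= 4·R0  ⇒  (0, 0, 1, 5)
[2] R1 /= 11  ⇒  (0, 1, 8, 11)
[3] R2 /= 1  ⇒  (0, 0, 1, 5)
     R0 -= 4·R2  ⇒  (1, 0, 0, 9)
     R1 -= 8·R2  ⇒  (0, 1, 0, 10)

pivot columns: 0, 1, 2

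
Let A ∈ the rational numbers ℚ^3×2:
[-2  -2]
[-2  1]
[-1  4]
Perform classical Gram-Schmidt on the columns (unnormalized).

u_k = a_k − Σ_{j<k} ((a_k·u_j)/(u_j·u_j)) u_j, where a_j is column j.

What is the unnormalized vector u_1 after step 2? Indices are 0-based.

Step 1: u_0 = a_0 = (-2, -2, -1).
Step 2: u_1 = a_1 − (-2/9)·u_0 = (-22/9, 5/9, 34/9).

u_1 = (-22/9, 5/9, 34/9)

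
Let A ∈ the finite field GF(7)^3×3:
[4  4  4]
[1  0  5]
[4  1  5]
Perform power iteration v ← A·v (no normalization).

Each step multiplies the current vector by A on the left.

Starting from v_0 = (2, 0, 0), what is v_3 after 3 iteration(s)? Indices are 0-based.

v_0 = (2, 0, 0).
v_1 = A·v_0 = (1, 2, 1).
v_2 = A·v_1 = (2, 6, 4).
v_3 = A·v_2 = (6, 1, 6).

v_3 = (6, 1, 6)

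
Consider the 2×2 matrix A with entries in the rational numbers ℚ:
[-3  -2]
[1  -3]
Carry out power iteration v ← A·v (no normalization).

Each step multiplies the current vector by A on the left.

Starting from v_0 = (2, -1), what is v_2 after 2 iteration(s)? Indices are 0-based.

v_0 = (2, -1).
v_1 = A·v_0 = (-4, 5).
v_2 = A·v_1 = (2, -19).

v_2 = (2, -19)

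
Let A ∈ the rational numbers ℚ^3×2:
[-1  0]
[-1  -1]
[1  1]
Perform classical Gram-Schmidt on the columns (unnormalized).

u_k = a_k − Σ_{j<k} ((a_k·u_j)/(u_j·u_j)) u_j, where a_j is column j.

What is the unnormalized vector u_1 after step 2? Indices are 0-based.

u_1 = (2/3, -1/3, 1/3)

Step 1: u_0 = a_0 = (-1, -1, 1).
Step 2: u_1 = a_1 − (2/3)·u_0 = (2/3, -1/3, 1/3).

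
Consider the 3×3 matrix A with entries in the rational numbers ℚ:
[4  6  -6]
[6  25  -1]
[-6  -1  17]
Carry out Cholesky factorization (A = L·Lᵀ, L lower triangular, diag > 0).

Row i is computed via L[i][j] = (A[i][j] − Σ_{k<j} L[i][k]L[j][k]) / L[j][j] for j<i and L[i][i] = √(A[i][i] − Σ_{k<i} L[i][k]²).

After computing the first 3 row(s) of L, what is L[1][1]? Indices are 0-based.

Step 1: L[0][0] = √(4) = 2.
  L[1][0] = (6) / L[0][0] = 3.
Step 2: L[1][1] = √(16) = 4.
  L[2][0] = (-6) / L[0][0] = -3.
  L[2][1] = (8) / L[1][1] = 2.
Step 3: L[2][2] = √(4) = 2.

L[1][1] = 4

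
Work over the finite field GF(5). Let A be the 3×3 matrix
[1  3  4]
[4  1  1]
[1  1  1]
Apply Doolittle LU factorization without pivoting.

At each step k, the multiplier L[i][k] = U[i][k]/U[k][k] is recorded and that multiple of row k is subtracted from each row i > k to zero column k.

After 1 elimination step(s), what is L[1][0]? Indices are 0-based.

k=0: U[0][0]=1
  eliminate (1,0): mult=4, new row 1: (0, 4, 0); set L[1][0]=4
  eliminate (2,0): mult=1, new row 2: (0, 3, 2); set L[2][0]=1

L[1][0] = 4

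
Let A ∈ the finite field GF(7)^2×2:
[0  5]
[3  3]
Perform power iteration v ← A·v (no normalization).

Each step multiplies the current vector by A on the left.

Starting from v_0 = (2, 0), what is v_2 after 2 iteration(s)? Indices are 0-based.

v_0 = (2, 0).
v_1 = A·v_0 = (0, 6).
v_2 = A·v_1 = (2, 4).

v_2 = (2, 4)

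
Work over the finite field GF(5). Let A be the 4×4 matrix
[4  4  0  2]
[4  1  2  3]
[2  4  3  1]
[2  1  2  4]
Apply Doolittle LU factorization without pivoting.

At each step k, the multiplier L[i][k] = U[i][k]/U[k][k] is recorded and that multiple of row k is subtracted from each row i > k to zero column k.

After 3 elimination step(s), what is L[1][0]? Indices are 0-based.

L[1][0] = 1

[col 0] pivot 4
  R1 -= 1*R0 → (0, 2, 2, 1)  (L[1][0] := 1)
  R2 -= 3*R0 → (0, 2, 3, 0)  (L[2][0] := 3)
  R3 -= 3*R0 → (0, 4, 2, 3)  (L[3][0] := 3)
[col 1] pivot 2
  R2 -= 1*R1 → (0, 0, 1, 4)  (L[2][1] := 1)
  R3 -= 2*R1 → (0, 0, 3, 1)  (L[3][1] := 2)
[col 2] pivot 1
  R3 -= 3*R2 → (0, 0, 0, 4)  (L[3][2] := 3)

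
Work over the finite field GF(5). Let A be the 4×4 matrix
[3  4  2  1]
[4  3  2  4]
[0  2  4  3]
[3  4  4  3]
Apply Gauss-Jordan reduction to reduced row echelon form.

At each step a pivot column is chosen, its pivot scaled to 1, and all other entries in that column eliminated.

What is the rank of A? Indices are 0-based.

[1] R0 /= 3  ⇒  (1, 3, 4, 2)
     R1 -= 4·R0  ⇒  (0, 1, 1, 1)
     R3 -= 3·R0  ⇒  (0, 0, 2, 2)
[2] R1 /= 1  ⇒  (0, 1, 1, 1)
     R0 -= 3·R1  ⇒  (1, 0, 1, 4)
     R2 -= 2·R1  ⇒  (0, 0, 2, 1)
[3] R2 /= 2  ⇒  (0, 0, 1, 3)
     R0 -= 1·R2  ⇒  (1, 0, 0, 1)
     R1 -= 1·R2  ⇒  (0, 1, 0, 3)
     R3 -= 2·R2  ⇒  (0, 0, 0, 1)
[4] R3 /= 1  ⇒  (0, 0, 0, 1)
     R0 -= 1·R3  ⇒  (1, 0, 0, 0)
     R1 -= 3·R3  ⇒  (0, 1, 0, 0)
     R2 -= 3·R3  ⇒  (0, 0, 1, 0)

rank = 4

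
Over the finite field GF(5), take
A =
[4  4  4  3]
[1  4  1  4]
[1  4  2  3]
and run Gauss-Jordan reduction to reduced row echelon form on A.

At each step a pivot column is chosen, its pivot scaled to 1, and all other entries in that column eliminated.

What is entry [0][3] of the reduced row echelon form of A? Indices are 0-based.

[1] R0 /= 4  ⇒  (1, 1, 1, 2)
     R1 -= 1·R0  ⇒  (0, 3, 0, 2)
     R2 -= 1·R0  ⇒  (0, 3, 1, 1)
[2] R1 /= 3  ⇒  (0, 1, 0, 4)
     R0 -= 1·R1  ⇒  (1, 0, 1, 3)
     R2 -= 3·R1  ⇒  (0, 0, 1, 4)
[3] R2 /= 1  ⇒  (0, 0, 1, 4)
     R0 -= 1·R2  ⇒  (1, 0, 0, 4)

M[0][3] = 4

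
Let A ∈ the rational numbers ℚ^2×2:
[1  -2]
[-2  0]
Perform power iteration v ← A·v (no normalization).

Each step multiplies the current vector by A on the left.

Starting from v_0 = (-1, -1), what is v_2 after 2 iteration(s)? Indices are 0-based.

v_2 = (-3, -2)

v_0 = (-1, -1).
v_1 = A·v_0 = (1, 2).
v_2 = A·v_1 = (-3, -2).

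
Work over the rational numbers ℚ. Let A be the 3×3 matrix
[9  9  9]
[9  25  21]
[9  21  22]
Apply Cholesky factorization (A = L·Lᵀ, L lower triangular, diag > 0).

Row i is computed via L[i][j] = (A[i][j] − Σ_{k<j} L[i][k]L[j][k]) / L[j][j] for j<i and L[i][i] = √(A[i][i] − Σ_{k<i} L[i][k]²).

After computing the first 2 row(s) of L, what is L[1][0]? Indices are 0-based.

Step 1: L[0][0] = √(9) = 3.
  L[1][0] = (9) / L[0][0] = 3.
Step 2: L[1][1] = √(16) = 4.

L[1][0] = 3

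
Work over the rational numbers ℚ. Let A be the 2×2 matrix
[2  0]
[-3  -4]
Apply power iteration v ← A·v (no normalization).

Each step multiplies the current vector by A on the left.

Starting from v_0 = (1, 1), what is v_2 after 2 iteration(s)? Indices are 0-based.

v_2 = (4, 22)

v_0 = (1, 1).
v_1 = A·v_0 = (2, -7).
v_2 = A·v_1 = (4, 22).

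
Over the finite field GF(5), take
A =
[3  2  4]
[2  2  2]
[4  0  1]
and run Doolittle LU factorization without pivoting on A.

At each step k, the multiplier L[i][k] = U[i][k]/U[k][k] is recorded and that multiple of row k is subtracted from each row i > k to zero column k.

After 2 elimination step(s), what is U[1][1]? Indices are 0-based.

U[1][1] = 4

Step 1: pivot at (0,0) is 3.
  row1 ← row1 − (4)·row0  ⇒  L[1][0]=4, U row1=(0, 4, 1)
  row2 ← row2 − (3)·row0  ⇒  L[2][0]=3, U row2=(0, 4, 4)
Step 2: pivot at (1,1) is 4.
  row2 ← row2 − (1)·row1  ⇒  L[2][1]=1, U row2=(0, 0, 3)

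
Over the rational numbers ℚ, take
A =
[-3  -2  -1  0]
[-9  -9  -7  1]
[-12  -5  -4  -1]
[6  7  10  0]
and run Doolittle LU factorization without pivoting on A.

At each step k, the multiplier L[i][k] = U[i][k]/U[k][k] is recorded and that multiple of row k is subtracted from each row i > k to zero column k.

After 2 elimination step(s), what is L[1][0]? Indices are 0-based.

L[1][0] = 3

[col 0] pivot -3
  R1 -= 3*R0 → (0, -3, -4, 1)  (L[1][0] := 3)
  R2 -= 4*R0 → (0, 3, 0, -1)  (L[2][0] := 4)
  R3 -= -2*R0 → (0, 3, 8, 0)  (L[3][0] := -2)
[col 1] pivot -3
  R2 -= -1*R1 → (0, 0, -4, 0)  (L[2][1] := -1)
  R3 -= -1*R1 → (0, 0, 4, 1)  (L[3][1] := -1)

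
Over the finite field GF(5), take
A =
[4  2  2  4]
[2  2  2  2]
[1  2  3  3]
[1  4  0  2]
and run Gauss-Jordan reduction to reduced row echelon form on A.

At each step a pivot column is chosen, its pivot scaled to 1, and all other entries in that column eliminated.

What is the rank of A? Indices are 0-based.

rank = 4

pivot(0,0)=4: scale R0 → (1, 3, 3, 1)
  clear (1,0): R1 −= (2)R0 → (0, 1, 1, 0)
  clear (2,0): R2 −= (1)R0 → (0, 4, 0, 2)
  clear (3,0): R3 −= (1)R0 → (0, 1, 2, 1)
pivot(1,1)=1: scale R1 → (0, 1, 1, 0)
  clear (0,1): R0 −= (3)R1 → (1, 0, 0, 1)
  clear (2,1): R2 −= (4)R1 → (0, 0, 1, 2)
  clear (3,1): R3 −= (1)R1 → (0, 0, 1, 1)
pivot(2,2)=1: scale R2 → (0, 0, 1, 2)
  clear (1,2): R1 −= (1)R2 → (0, 1, 0, 3)
  clear (3,2): R3 −= (1)R2 → (0, 0, 0, 4)
pivot(3,3)=4: scale R3 → (0, 0, 0, 1)
  clear (0,3): R0 −= (1)R3 → (1, 0, 0, 0)
  clear (1,3): R1 −= (3)R3 → (0, 1, 0, 0)
  clear (2,3): R2 −= (2)R3 → (0, 0, 1, 0)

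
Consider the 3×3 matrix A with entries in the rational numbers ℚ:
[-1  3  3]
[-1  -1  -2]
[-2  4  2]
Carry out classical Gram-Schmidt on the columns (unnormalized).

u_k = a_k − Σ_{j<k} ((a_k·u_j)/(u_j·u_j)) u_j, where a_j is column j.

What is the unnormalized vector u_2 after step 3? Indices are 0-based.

Step 1: u_0 = a_0 = (-1, -1, -2).
Step 2: u_1 = a_1 − (-5/3)·u_0 = (4/3, -8/3, 2/3).
Step 3: u_2 = a_2 − (-5/6)·u_0 − (8/7)·u_1 = (9/14, 3/14, -3/7).

u_2 = (9/14, 3/14, -3/7)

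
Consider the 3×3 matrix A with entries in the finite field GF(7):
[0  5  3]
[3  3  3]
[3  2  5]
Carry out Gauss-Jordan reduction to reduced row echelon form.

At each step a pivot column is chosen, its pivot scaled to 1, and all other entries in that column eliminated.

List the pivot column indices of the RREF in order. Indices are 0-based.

pivot(0,0): swap R0↔R1
pivot(0,0)=3: scale R0 → (1, 1, 1)
  clear (2,0): R2 −= (3)R0 → (0, 6, 2)
pivot(1,1)=5: scale R1 → (0, 1, 2)
  clear (0,1): R0 −= (1)R1 → (1, 0, 6)
  clear (2,1): R2 −= (6)R1 → (0, 0, 4)
pivot(2,2)=4: scale R2 → (0, 0, 1)
  clear (0,2): R0 −= (6)R2 → (1, 0, 0)
  clear (1,2): R1 −= (2)R2 → (0, 1, 0)

pivot columns: 0, 1, 2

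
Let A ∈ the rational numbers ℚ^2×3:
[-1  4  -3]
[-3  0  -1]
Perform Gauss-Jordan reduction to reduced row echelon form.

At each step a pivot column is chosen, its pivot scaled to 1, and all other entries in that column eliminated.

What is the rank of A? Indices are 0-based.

rank = 2

step 1: normalize row 0 (÷-1) = (1, -4, 3)
  row 1: subtract -3×row0 = (0, -12, 8)
step 2: normalize row 1 (÷-12) = (0, 1, -2/3)
  row 0: subtract -4×row1 = (1, 0, 1/3)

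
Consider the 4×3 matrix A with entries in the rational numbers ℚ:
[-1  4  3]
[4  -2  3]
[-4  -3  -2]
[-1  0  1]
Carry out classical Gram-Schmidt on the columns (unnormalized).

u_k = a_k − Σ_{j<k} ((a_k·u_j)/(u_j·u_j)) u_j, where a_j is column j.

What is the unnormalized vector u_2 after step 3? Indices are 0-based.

u_2 = (895/493, 959/493, 554/493, 25/17)

Step 1: u_0 = a_0 = (-1, 4, -4, -1).
Step 2: u_1 = a_1 − (0)·u_0 = (4, -2, -3, 0).
Step 3: u_2 = a_2 − (8/17)·u_0 − (12/29)·u_1 = (895/493, 959/493, 554/493, 25/17).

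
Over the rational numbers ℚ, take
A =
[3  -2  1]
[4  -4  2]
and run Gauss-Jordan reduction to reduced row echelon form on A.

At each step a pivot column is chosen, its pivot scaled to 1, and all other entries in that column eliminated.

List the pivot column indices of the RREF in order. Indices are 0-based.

pivot columns: 0, 1

[1] R0 /= 3  ⇒  (1, -2/3, 1/3)
     R1 -= 4·R0  ⇒  (0, -4/3, 2/3)
[2] R1 /= -4/3  ⇒  (0, 1, -1/2)
     R0 -= -2/3·R1  ⇒  (1, 0, 0)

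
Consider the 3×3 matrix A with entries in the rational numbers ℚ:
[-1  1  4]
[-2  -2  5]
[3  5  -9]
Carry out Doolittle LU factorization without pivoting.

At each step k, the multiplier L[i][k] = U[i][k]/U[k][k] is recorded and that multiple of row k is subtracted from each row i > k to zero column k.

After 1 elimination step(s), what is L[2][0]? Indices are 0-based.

L[2][0] = -3

Step 1: pivot at (0,0) is -1.
  row1 ← row1 − (2)·row0  ⇒  L[1][0]=2, U row1=(0, -4, -3)
  row2 ← row2 − (-3)·row0  ⇒  L[2][0]=-3, U row2=(0, 8, 3)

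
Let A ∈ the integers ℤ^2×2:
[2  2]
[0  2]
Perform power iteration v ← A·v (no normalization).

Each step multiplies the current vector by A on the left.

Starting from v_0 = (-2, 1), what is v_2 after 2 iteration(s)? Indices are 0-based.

v_0 = (-2, 1).
v_1 = A·v_0 = (-2, 2).
v_2 = A·v_1 = (0, 4).

v_2 = (0, 4)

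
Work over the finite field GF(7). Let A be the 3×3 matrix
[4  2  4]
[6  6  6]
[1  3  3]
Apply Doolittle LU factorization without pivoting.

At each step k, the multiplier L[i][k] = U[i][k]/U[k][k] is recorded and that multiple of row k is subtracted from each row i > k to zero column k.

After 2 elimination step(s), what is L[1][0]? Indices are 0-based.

[col 0] pivot 4
  R1 -= 5*R0 → (0, 3, 0)  (L[1][0] := 5)
  R2 -= 2*R0 → (0, 6, 2)  (L[2][0] := 2)
[col 1] pivot 3
  R2 -= 2*R1 → (0, 0, 2)  (L[2][1] := 2)

L[1][0] = 5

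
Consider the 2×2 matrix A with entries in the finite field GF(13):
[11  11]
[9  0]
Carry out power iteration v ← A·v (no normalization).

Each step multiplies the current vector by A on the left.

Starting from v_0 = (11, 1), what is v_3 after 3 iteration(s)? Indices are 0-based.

v_0 = (11, 1).
v_1 = A·v_0 = (2, 8).
v_2 = A·v_1 = (6, 5).
v_3 = A·v_2 = (4, 2).

v_3 = (4, 2)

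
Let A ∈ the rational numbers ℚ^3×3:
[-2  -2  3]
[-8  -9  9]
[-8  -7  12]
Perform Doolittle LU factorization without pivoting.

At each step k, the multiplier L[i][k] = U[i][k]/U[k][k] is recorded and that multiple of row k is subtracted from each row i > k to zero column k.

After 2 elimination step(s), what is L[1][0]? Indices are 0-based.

L[1][0] = 4

k=0: U[0][0]=-2
  eliminate (1,0): mult=4, new row 1: (0, -1, -3); set L[1][0]=4
  eliminate (2,0): mult=4, new row 2: (0, 1, 0); set L[2][0]=4
k=1: U[1][1]=-1
  eliminate (2,1): mult=-1, new row 2: (0, 0, -3); set L[2][1]=-1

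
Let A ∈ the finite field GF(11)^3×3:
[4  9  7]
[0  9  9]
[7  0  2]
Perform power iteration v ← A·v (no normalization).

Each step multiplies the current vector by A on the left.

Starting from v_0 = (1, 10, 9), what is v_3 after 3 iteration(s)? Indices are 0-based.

v_3 = (1, 4, 3)

v_0 = (1, 10, 9).
v_1 = A·v_0 = (3, 6, 3).
v_2 = A·v_1 = (10, 4, 5).
v_3 = A·v_2 = (1, 4, 3).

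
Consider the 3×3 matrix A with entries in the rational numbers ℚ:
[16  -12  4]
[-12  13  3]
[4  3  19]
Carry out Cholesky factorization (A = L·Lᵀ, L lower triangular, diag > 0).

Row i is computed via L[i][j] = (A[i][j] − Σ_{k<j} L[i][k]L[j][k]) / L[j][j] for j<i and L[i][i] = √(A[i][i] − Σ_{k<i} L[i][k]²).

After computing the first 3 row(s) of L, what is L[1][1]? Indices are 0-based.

L[1][1] = 2

Step 1: L[0][0] = √(16) = 4.
  L[1][0] = (-12) / L[0][0] = -3.
Step 2: L[1][1] = √(4) = 2.
  L[2][0] = (4) / L[0][0] = 1.
  L[2][1] = (6) / L[1][1] = 3.
Step 3: L[2][2] = √(9) = 3.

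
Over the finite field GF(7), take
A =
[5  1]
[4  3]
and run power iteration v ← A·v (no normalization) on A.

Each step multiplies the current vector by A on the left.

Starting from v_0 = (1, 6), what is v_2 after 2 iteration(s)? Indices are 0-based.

v_2 = (0, 5)

v_0 = (1, 6).
v_1 = A·v_0 = (4, 1).
v_2 = A·v_1 = (0, 5).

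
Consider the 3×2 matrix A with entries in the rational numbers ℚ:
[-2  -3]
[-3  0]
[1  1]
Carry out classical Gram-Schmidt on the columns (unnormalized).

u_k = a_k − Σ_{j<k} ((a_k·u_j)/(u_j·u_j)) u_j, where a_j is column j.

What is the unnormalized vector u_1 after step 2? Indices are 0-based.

Step 1: u_0 = a_0 = (-2, -3, 1).
Step 2: u_1 = a_1 − (1/2)·u_0 = (-2, 3/2, 1/2).

u_1 = (-2, 3/2, 1/2)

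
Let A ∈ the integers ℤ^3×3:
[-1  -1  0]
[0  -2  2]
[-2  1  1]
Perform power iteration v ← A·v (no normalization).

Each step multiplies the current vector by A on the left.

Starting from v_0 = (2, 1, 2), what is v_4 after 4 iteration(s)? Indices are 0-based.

v_4 = (-31, -54, 15)

v_0 = (2, 1, 2).
v_1 = A·v_0 = (-3, 2, -1).
v_2 = A·v_1 = (1, -6, 7).
v_3 = A·v_2 = (5, 26, -1).
v_4 = A·v_3 = (-31, -54, 15).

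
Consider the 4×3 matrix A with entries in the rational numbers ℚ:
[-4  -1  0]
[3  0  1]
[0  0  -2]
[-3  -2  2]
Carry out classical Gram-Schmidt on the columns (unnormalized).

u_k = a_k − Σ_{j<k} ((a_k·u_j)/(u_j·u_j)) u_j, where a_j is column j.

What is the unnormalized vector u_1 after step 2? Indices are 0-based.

Step 1: u_0 = a_0 = (-4, 3, 0, -3).
Step 2: u_1 = a_1 − (5/17)·u_0 = (3/17, -15/17, 0, -19/17).

u_1 = (3/17, -15/17, 0, -19/17)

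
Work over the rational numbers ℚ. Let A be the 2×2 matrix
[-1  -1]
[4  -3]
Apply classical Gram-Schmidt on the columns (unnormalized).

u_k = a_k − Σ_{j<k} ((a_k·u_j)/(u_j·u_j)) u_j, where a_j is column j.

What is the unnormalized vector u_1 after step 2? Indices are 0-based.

u_1 = (-28/17, -7/17)

Step 1: u_0 = a_0 = (-1, 4).
Step 2: u_1 = a_1 − (-11/17)·u_0 = (-28/17, -7/17).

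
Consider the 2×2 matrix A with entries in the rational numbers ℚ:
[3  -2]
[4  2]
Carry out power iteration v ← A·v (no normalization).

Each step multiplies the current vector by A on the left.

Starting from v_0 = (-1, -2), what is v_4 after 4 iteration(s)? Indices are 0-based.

v_4 = (139, 428)

v_0 = (-1, -2).
v_1 = A·v_0 = (1, -8).
v_2 = A·v_1 = (19, -12).
v_3 = A·v_2 = (81, 52).
v_4 = A·v_3 = (139, 428).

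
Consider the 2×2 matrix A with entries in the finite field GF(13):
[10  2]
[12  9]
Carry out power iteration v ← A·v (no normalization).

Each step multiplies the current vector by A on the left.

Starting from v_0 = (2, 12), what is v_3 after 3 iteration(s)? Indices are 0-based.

v_0 = (2, 12).
v_1 = A·v_0 = (5, 2).
v_2 = A·v_1 = (2, 0).
v_3 = A·v_2 = (7, 11).

v_3 = (7, 11)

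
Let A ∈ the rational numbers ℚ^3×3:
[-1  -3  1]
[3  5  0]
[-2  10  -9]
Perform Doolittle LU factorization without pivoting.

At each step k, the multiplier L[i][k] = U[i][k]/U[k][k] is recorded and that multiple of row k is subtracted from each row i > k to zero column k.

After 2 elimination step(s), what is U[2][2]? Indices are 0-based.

U[2][2] = 1

[col 0] pivot -1
  R1 -= -3*R0 → (0, -4, 3)  (L[1][0] := -3)
  R2 -= 2*R0 → (0, 16, -11)  (L[2][0] := 2)
[col 1] pivot -4
  R2 -= -4*R1 → (0, 0, 1)  (L[2][1] := -4)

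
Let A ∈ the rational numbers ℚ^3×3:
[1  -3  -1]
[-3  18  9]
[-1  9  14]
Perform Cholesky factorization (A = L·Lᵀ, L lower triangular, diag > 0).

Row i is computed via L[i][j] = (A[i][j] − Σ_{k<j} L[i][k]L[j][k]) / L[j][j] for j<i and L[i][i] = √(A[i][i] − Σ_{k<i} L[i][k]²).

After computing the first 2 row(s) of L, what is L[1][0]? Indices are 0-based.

Step 1: L[0][0] = √(1) = 1.
  L[1][0] = (-3) / L[0][0] = -3.
Step 2: L[1][1] = √(9) = 3.

L[1][0] = -3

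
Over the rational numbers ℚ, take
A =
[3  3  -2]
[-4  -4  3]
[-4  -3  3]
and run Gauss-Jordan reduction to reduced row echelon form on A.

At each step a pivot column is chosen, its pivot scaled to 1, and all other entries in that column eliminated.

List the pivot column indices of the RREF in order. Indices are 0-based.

pivot columns: 0, 1, 2

pivot(0,0)=3: scale R0 → (1, 1, -2/3)
  clear (1,0): R1 −= (-4)R0 → (0, 0, 1/3)
  clear (2,0): R2 −= (-4)R0 → (0, 1, 1/3)
pivot(1,1): swap R1↔R2
pivot(1,1)=1: scale R1 → (0, 1, 1/3)
  clear (0,1): R0 −= (1)R1 → (1, 0, -1)
pivot(2,2)=1/3: scale R2 → (0, 0, 1)
  clear (0,2): R0 −= (-1)R2 → (1, 0, 0)
  clear (1,2): R1 −= (1/3)R2 → (0, 1, 0)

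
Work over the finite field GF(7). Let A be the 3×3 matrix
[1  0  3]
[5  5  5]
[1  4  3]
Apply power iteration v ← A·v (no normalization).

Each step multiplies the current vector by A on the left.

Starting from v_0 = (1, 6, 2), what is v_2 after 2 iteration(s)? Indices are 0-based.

v_2 = (2, 2, 0)

v_0 = (1, 6, 2).
v_1 = A·v_0 = (0, 3, 3).
v_2 = A·v_1 = (2, 2, 0).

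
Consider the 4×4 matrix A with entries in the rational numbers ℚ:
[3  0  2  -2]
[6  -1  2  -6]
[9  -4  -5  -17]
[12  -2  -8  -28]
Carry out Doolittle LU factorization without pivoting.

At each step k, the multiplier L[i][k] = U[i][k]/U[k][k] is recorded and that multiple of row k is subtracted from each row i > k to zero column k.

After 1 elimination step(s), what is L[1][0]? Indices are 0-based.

k=0: U[0][0]=3
  eliminate (1,0): mult=2, new row 1: (0, -1, -2, -2); set L[1][0]=2
  eliminate (2,0): mult=3, new row 2: (0, -4, -11, -11); set L[2][0]=3
  eliminate (3,0): mult=4, new row 3: (0, -2, -16, -20); set L[3][0]=4

L[1][0] = 2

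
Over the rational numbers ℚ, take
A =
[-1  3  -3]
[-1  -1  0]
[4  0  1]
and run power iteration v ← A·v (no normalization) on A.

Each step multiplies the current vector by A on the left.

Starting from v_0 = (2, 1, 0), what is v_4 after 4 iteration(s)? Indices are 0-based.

v_4 = (464, -36, -108)

v_0 = (2, 1, 0).
v_1 = A·v_0 = (1, -3, 8).
v_2 = A·v_1 = (-34, 2, 12).
v_3 = A·v_2 = (4, 32, -124).
v_4 = A·v_3 = (464, -36, -108).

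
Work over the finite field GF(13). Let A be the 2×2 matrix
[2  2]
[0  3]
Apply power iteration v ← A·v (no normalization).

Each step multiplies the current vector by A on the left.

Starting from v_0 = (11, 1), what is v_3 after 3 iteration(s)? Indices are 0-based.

v_3 = (9, 1)

v_0 = (11, 1).
v_1 = A·v_0 = (11, 3).
v_2 = A·v_1 = (2, 9).
v_3 = A·v_2 = (9, 1).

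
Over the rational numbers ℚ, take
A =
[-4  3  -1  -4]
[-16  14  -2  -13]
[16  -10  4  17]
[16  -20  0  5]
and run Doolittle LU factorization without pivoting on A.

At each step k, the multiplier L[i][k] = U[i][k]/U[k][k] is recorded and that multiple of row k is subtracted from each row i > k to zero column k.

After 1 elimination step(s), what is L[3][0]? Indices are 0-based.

k=0: U[0][0]=-4
  eliminate (1,0): mult=4, new row 1: (0, 2, 2, 3); set L[1][0]=4
  eliminate (2,0): mult=-4, new row 2: (0, 2, 0, 1); set L[2][0]=-4
  eliminate (3,0): mult=-4, new row 3: (0, -8, -4, -11); set L[3][0]=-4

L[3][0] = -4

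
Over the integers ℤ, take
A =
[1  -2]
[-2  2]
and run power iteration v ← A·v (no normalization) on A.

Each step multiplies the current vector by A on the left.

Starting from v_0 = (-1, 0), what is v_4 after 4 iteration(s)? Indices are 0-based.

v_4 = (-61, 78)

v_0 = (-1, 0).
v_1 = A·v_0 = (-1, 2).
v_2 = A·v_1 = (-5, 6).
v_3 = A·v_2 = (-17, 22).
v_4 = A·v_3 = (-61, 78).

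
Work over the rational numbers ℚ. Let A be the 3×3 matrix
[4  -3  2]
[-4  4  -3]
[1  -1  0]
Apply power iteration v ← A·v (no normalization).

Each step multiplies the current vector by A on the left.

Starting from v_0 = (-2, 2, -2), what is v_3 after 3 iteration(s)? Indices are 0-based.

v_0 = (-2, 2, -2).
v_1 = A·v_0 = (-18, 22, -4).
v_2 = A·v_1 = (-146, 172, -40).
v_3 = A·v_2 = (-1180, 1392, -318).

v_3 = (-1180, 1392, -318)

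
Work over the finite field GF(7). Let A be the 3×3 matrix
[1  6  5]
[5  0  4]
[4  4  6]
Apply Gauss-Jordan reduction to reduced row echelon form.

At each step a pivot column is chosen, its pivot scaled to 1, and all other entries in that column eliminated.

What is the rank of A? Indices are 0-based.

pivot(0,0)=1: scale R0 → (1, 6, 5)
  clear (1,0): R1 −= (5)R0 → (0, 5, 0)
  clear (2,0): R2 −= (4)R0 → (0, 1, 0)
pivot(1,1)=5: scale R1 → (0, 1, 0)
  clear (0,1): R0 −= (6)R1 → (1, 0, 5)
  clear (2,1): R2 −= (1)R1 → (0, 0, 0)
col 2: no nonzero at/below row 2; advance.

rank = 2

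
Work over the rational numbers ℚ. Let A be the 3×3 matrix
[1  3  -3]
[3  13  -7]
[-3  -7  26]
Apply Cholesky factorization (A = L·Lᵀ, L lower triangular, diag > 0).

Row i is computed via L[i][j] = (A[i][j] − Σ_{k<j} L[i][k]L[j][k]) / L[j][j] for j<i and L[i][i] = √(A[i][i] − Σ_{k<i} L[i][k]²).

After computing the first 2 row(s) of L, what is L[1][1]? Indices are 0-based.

L[1][1] = 2

Step 1: L[0][0] = √(1) = 1.
  L[1][0] = (3) / L[0][0] = 3.
Step 2: L[1][1] = √(4) = 2.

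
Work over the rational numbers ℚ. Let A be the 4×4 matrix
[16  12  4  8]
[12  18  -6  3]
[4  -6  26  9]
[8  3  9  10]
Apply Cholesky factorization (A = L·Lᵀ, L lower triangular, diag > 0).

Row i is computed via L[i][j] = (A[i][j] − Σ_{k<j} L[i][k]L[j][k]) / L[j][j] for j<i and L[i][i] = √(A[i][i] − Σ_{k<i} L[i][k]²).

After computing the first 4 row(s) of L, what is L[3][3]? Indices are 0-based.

L[3][3] = 2

Step 1: L[0][0] = √(16) = 4.
  L[1][0] = (12) / L[0][0] = 3.
Step 2: L[1][1] = √(9) = 3.
  L[2][0] = (4) / L[0][0] = 1.
  L[2][1] = (-9) / L[1][1] = -3.
Step 3: L[2][2] = √(16) = 4.
  L[3][0] = (8) / L[0][0] = 2.
  L[3][1] = (-3) / L[1][1] = -1.
  L[3][2] = (4) / L[2][2] = 1.
Step 4: L[3][3] = √(4) = 2.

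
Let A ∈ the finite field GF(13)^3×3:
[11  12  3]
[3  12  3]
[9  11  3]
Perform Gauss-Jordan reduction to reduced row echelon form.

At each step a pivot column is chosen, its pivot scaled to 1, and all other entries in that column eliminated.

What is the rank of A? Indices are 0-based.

rank = 3

step 1: normalize row 0 (÷11) = (1, 7, 5)
  row 1: subtract 3×row0 = (0, 4, 1)
  row 2: subtract 9×row0 = (0, 0, 10)
step 2: normalize row 1 (÷4) = (0, 1, 10)
  row 0: subtract 7×row1 = (1, 0, 0)
step 3: normalize row 2 (÷10) = (0, 0, 1)
  row 1: subtract 10×row2 = (0, 1, 0)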